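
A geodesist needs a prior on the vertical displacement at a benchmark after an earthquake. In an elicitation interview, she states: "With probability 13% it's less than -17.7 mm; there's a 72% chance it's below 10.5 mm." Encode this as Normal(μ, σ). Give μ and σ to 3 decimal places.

μ = 0.884, σ = 16.499

The p-quantile of Normal(μ,σ) is μ + z_p·σ, with z_{0.13} = -1.126 and z_{0.72} = 0.5828.
Eliminate σ: μ = (z₂·x₁ − z₁·x₂)/(z₂ − z₁) = (0.5828·-17.7 − (-1.126)·10.5)/1.709 = 0.884.
Then σ = (x₂ − x₁)/(z₂ − z₁) = (10.5 − -17.7)/1.709 = 16.499.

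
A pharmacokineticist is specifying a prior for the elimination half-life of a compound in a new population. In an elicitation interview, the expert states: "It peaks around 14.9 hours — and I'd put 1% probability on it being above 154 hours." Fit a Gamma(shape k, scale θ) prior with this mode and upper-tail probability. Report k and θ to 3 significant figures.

Gamma(k,θ) with k>1 has mode (k−1)θ, so θ = 14.9/(k−1).
Need P(X < 154) = 0.99 with θ tied to k this way. Start at k = 2, θ = 14.9: P(X<154) ≈ 1.000.
Too high — lower k to spread out. Iterating converges to k ≈ 1.56.
Then θ = 14.9/(1.56−1) ≈ 26.6.

k ≈ 1.56, θ ≈ 26.6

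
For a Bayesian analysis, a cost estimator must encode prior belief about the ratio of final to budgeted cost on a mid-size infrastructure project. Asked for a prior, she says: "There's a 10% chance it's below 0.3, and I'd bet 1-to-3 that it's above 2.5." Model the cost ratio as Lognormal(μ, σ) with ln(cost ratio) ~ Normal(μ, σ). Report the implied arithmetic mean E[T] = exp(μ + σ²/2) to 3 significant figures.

E[T] ≈ 2.17

If T ~ Lognormal(μ,σ) then ln T ~ Normal(μ,σ), so the p-quantile of ln T is μ + z_p·σ.
ln(0.3) = -1.204 and ln(2.5) = 0.9163; z_{0.1} = -1.282, z_{0.75} = 0.6745.
σ = (0.9163 − -1.204)/(0.6745 − (-1.282)) = 1.084.
μ = -1.204 − (-1.282)·1.084 = 0.185.
E[T] = exp(μ + σ²/2) = exp(0.185 + 0.5875) = 2.17.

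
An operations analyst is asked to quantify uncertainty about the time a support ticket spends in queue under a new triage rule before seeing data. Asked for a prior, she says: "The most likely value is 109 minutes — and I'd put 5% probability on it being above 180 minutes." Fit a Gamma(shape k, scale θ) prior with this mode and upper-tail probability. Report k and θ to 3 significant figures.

Gamma(k,θ) with k>1 has mode (k−1)θ, so θ = 109/(k−1).
Need P(X < 180) = 0.95 with θ tied to k this way. Start at k = 2, θ = 109: P(X<180) ≈ 0.492.
Too low — raise k to concentrate. Iterating converges to k ≈ 12.1.
Then θ = 109/(12.1−1) ≈ 9.82.

k ≈ 12.1, θ ≈ 9.82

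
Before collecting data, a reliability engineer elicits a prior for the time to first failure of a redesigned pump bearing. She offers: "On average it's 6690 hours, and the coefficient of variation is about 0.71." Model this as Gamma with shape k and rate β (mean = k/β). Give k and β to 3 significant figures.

k ≈ 1.98, β ≈ 0.000297

For Gamma(k, rate β): mean = k/β, variance = k/β², so CV = 1/√k.
CV = 0.71, hence k = 1/CV² = 1.98.
Then β = k/mean = 1.98/6690 = 0.000297.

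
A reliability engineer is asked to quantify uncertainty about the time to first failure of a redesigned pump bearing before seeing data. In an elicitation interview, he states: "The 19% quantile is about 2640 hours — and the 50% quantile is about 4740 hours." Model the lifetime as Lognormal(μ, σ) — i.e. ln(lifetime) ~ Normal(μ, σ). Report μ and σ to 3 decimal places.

If T ~ Lognormal(μ,σ) then ln T ~ Normal(μ,σ), so the p-quantile of ln T is μ + z_p·σ.
ln(2640) = 7.879 and ln(4740) = 8.464; z_{0.19} = -0.8779, z_{0.5} = 0.
σ = (8.464 − 7.879)/(0 − (-0.8779)) = 0.667.
μ = 7.879 − (-0.8779)·0.667 = 8.464.

μ ≈ 8.464, σ ≈ 0.667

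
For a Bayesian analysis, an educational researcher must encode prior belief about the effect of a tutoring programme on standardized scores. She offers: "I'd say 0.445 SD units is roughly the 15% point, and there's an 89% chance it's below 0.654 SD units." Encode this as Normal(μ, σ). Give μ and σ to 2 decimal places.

μ = 0.54, σ = 0.09

For Normal(μ,σ), the p-quantile is μ + z_p·σ. Here z_{0.15} = -1.036, z_{0.89} = 1.227.
So 0.445 = μ − 1.036σ and 0.654 = μ + 1.227σ.
Subtracting: σ = (0.654 − 0.445)/(1.227 − (-1.036)) = 0.09.
Then μ = 0.445 − (-1.036)·0.09 = 0.54.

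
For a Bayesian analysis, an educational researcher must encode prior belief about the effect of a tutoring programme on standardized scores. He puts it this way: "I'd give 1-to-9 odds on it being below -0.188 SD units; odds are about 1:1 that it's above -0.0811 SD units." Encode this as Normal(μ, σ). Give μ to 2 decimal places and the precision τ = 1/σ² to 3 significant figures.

μ = -0.08, τ = 144

The p-quantile of Normal(μ,σ) is μ + z_p·σ, with z_{0.1} = -1.282 and z_{0.5} = 0.
Eliminate σ: μ = (z₂·x₁ − z₁·x₂)/(z₂ − z₁) = (0·-0.188 − (-1.282)·-0.0811)/1.282 = -0.08.
Then σ = (x₂ − x₁)/(z₂ − z₁) = (-0.0811 − -0.188)/1.282 = 0.08.
Precision τ = 1/σ² = 1/0.08341² = 144.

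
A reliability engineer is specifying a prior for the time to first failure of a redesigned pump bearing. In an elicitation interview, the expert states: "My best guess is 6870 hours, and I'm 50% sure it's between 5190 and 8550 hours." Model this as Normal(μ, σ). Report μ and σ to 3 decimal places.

μ = 6870.000, σ = 2490.772

A symmetric 50% interval runs μ ± z·σ with z = 0.6745.
Half-width = 1680, so σ = 1680/0.6745 = 2490.772.
μ is the stated best guess, 6870.000.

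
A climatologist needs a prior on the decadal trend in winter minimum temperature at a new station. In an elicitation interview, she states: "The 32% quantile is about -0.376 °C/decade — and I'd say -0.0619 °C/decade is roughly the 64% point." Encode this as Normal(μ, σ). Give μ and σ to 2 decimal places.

μ = -0.20, σ = 0.38

The p-quantile of Normal(μ,σ) is μ + z_p·σ, with z_{0.32} = -0.4677 and z_{0.64} = 0.3585.
Eliminate σ: μ = (z₂·x₁ − z₁·x₂)/(z₂ − z₁) = (0.3585·-0.376 − (-0.4677)·-0.0619)/0.8262 = -0.20.
Then σ = (x₂ − x₁)/(z₂ − z₁) = (-0.0619 − -0.376)/0.8262 = 0.38.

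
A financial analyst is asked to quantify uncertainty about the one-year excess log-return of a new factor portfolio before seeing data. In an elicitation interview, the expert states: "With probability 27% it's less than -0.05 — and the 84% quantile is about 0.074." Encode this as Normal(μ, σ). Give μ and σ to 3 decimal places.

For Normal(μ,σ), the p-quantile is μ + z_p·σ. Here z_{0.27} = -0.6128, z_{0.84} = 0.9945.
So -0.05 = μ − 0.6128σ and 0.074 = μ + 0.9945σ.
Subtracting: σ = (0.074 − -0.05)/(0.9945 − (-0.6128)) = 0.077.
Then μ = -0.05 − (-0.6128)·0.077 = -0.003.

μ = -0.003, σ = 0.077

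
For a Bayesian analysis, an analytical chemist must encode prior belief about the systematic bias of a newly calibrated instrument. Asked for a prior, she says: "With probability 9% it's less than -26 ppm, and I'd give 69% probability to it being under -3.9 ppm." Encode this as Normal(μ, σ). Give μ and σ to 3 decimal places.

For Normal(μ,σ), the p-quantile is μ + z_p·σ. Here z_{0.09} = -1.341, z_{0.69} = 0.4959.
So -26 = μ − 1.341σ and -3.9 = μ + 0.4959σ.
Subtracting: σ = (-3.9 − -26)/(0.4959 − (-1.341)) = 12.033.
Then μ = -26 − (-1.341)·12.033 = -9.867.

μ = -9.867, σ = 12.033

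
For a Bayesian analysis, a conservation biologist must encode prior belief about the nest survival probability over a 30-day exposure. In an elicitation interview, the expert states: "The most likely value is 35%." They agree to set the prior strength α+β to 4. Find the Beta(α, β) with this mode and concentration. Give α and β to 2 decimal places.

α = 1.70, β = 2.30

For α,β > 1 the Beta mode is (α−1)/(α+β−2). With α+β = 4, the mode is (α−1)/2.
Set (α−1)/2 = 0.35 → α = 1 + 0.35·2 = 1.70.
β = 4 − α = 2.30.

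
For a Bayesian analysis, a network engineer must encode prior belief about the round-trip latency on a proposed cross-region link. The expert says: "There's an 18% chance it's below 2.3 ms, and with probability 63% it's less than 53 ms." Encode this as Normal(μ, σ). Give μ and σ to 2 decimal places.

μ = 39.51, σ = 40.65

The p-quantile of Normal(μ,σ) is μ + z_p·σ, with z_{0.18} = -0.9154 and z_{0.63} = 0.3319.
Eliminate σ: μ = (z₂·x₁ − z₁·x₂)/(z₂ − z₁) = (0.3319·2.3 − (-0.9154)·53)/1.247 = 39.51.
Then σ = (x₂ − x₁)/(z₂ − z₁) = (53 − 2.3)/1.247 = 40.65.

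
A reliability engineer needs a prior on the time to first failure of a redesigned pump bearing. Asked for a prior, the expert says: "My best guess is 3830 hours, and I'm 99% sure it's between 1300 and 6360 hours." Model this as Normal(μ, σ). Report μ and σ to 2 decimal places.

A symmetric 99% interval runs μ ± z·σ with z = 2.576.
Half-width = 2530, so σ = 2530/2.576 = 982.21.
μ is the stated best guess, 3830.00.

μ = 3830.00, σ = 982.21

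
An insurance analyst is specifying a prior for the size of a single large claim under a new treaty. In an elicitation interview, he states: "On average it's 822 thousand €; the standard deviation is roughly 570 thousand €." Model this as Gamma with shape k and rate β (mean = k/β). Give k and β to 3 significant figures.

For Gamma(k, rate β): mean = k/β, variance = k/β², so CV = 1/√k.
CV = SD/mean = 570/822 = 0.6934, hence k = 1/CV² = 2.08.
Then β = k/mean = 2.08/822 = 0.00253.

k ≈ 2.08, β ≈ 0.00253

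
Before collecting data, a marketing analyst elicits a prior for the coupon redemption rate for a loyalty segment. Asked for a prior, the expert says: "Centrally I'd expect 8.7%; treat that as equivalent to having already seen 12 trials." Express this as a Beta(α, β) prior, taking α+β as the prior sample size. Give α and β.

Under the effective-sample-size interpretation, Beta(α, β) has prior mean α/(α+β) and prior sample size α+β.
So α+β = 12 and α/(α+β) = 0.087, giving α = 0.087·12 = 1.044 and β = 12 − 1.044 = 10.956.

α = 1.044, β = 10.956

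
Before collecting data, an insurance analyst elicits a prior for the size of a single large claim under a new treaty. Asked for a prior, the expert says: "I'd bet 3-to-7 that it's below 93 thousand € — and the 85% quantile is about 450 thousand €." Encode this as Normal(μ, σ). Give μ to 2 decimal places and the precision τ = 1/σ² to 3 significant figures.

The p-quantile of Normal(μ,σ) is μ + z_p·σ, with z_{0.3} = -0.5244 and z_{0.85} = 1.036.
Eliminate σ: μ = (z₂·x₁ − z₁·x₂)/(z₂ − z₁) = (1.036·93 − (-0.5244)·450)/1.561 = 212.94.
Then σ = (x₂ − x₁)/(z₂ − z₁) = (450 − 93)/1.561 = 228.72.
Precision τ = 1/σ² = 1/228.7² = 1.91e-05.

μ = 212.94, τ = 1.91e-05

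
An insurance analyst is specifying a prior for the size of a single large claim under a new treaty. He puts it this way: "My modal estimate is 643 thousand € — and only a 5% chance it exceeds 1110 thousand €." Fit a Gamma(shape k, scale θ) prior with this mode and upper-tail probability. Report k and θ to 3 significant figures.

Gamma(k,θ) with k>1 has mode (k−1)θ, so θ = 643/(k−1).
Need P(X < 1110) = 0.95 with θ tied to k this way. Start at k = 2, θ = 643: P(X<1110) ≈ 0.515.
Too low — raise k to concentrate. Iterating converges to k ≈ 10.4.
Then θ = 643/(10.4−1) ≈ 68.7.

k ≈ 10.4, θ ≈ 68.7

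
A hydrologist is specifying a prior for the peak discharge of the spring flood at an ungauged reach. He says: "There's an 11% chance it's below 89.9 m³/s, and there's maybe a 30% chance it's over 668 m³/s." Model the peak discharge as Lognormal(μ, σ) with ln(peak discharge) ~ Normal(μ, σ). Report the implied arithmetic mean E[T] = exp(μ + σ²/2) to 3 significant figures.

E[T] ≈ 706 m³/s

If T ~ Lognormal(μ,σ) then ln T ~ Normal(μ,σ), so the p-quantile of ln T is μ + z_p·σ.
ln(89.9) = 4.499 and ln(668) = 6.504; z_{0.11} = -1.227, z_{0.7} = 0.5244.
σ = (6.504 − 4.499)/(0.5244 − (-1.227)) = 1.145.
μ = 4.499 − (-1.227)·1.145 = 5.904.
E[T] = exp(μ + σ²/2) = exp(5.904 + 0.6560) = 706 m³/s.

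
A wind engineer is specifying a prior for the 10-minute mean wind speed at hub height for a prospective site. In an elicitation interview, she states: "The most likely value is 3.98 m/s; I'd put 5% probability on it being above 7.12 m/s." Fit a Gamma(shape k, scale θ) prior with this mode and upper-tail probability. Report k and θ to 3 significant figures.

k ≈ 9.24, θ ≈ 0.483

Gamma(k,θ) with k>1 has mode (k−1)θ, so θ = 3.98/(k−1).
Need P(X < 7.12) = 0.95 with θ tied to k this way. Start at k = 2, θ = 3.98: P(X<7.12) ≈ 0.534.
Too low — raise k to concentrate. Iterating converges to k ≈ 9.24.
Then θ = 3.98/(9.24−1) ≈ 0.483.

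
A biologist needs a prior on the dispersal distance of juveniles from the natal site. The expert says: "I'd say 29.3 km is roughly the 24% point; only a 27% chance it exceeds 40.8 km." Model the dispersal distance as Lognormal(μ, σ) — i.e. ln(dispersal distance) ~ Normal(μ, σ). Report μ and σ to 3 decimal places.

If T ~ Lognormal(μ,σ) then ln T ~ Normal(μ,σ), so the p-quantile of ln T is μ + z_p·σ.
ln(29.3) = 3.378 and ln(40.8) = 3.709; z_{0.24} = -0.7063, z_{0.73} = 0.6128.
σ = (3.709 − 3.378)/(0.6128 − (-0.7063)) = 0.251.
μ = 3.378 − (-0.7063)·0.251 = 3.555.

μ ≈ 3.555, σ ≈ 0.251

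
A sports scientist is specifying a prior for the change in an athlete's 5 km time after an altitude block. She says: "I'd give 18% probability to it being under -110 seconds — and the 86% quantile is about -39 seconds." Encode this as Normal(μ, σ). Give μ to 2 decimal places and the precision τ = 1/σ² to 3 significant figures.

μ = -77.43, τ = 0.00079

The p-quantile of Normal(μ,σ) is μ + z_p·σ, with z_{0.18} = -0.9154 and z_{0.86} = 1.08.
Eliminate σ: μ = (z₂·x₁ − z₁·x₂)/(z₂ − z₁) = (1.08·-110 − (-0.9154)·-39)/1.996 = -77.43.
Then σ = (x₂ − x₁)/(z₂ − z₁) = (-39 − -110)/1.996 = 35.58.
Precision τ = 1/σ² = 1/35.58² = 0.00079.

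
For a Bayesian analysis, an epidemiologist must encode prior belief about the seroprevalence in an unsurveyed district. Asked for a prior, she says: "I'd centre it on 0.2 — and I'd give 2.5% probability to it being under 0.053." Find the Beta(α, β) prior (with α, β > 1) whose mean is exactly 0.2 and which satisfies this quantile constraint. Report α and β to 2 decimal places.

With mean 0.2 fixed, write α = 0.2s, β = 0.8s where s = α+β.
Need P(θ < 0.053) = 0.025 under Beta(0.2s, 0.8s). Normal approximation: (q−m)/√(m(1−m)/s) ≈ z_{0.025} = -1.96, so s ≈ 0.2·0.8·(-1.96)²/(0.053−0.2)² = 28.4.
At s = 28.4: P(θ<0.053) ≈ 0.005. Adjusting to match 0.025 gives s ≈ 17.13.
So α = 0.2·17.13 ≈ 3.43, β = 0.8·17.13 ≈ 13.71.

α ≈ 3.43, β ≈ 13.71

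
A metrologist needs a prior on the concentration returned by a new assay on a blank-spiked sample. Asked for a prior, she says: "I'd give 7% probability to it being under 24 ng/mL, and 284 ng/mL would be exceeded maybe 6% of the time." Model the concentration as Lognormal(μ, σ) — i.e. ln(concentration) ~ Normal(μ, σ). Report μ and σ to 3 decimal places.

If T ~ Lognormal(μ,σ) then ln T ~ Normal(μ,σ), so the p-quantile of ln T is μ + z_p·σ.
ln(24) = 3.178 and ln(284) = 5.649; z_{0.07} = -1.476, z_{0.94} = 1.555.
σ = (5.649 − 3.178)/(1.555 − (-1.476)) = 0.815.
μ = 3.178 − (-1.476)·0.815 = 4.381.

μ ≈ 4.381, σ ≈ 0.815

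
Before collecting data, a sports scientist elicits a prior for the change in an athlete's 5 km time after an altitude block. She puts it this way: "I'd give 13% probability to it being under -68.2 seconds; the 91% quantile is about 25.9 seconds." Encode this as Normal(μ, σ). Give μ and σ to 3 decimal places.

μ = -25.238, σ = 38.141

For Normal(μ,σ), the p-quantile is μ + z_p·σ. Here z_{0.13} = -1.126, z_{0.91} = 1.341.
So -68.2 = μ − 1.126σ and 25.9 = μ + 1.341σ.
Subtracting: σ = (25.9 − -68.2)/(1.341 − (-1.126)) = 38.141.
Then μ = -68.2 − (-1.126)·38.141 = -25.238.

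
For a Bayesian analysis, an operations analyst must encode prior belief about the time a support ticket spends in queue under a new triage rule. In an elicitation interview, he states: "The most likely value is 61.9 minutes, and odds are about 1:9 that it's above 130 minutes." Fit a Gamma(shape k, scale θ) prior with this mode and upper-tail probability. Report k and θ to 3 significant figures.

Gamma(k,θ) with k>1 has mode (k−1)θ, so θ = 61.9/(k−1).
Need P(X < 130) = 0.9 with θ tied to k this way. Start at k = 2, θ = 61.9: P(X<130) ≈ 0.620.
Too low — raise k to concentrate. Iterating converges to k ≈ 4.49.
Then θ = 61.9/(4.49−1) ≈ 17.7.

k ≈ 4.49, θ ≈ 17.7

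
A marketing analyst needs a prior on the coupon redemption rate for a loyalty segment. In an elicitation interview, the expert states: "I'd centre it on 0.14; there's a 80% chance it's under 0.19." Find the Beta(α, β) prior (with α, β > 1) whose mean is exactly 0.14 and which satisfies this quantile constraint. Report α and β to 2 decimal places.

α ≈ 4.18, β ≈ 25.66

With mean 0.14 fixed, write α = 0.14s, β = 0.86s where s = α+β.
Need P(θ < 0.19) = 0.8 under Beta(0.14s, 0.86s). Normal approximation: (q−m)/√(m(1−m)/s) ≈ z_{0.8} = 0.842, so s ≈ 0.14·0.86·(0.842)²/(0.19−0.14)² = 34.1.
At s = 34.1: P(θ<0.19) ≈ 0.812. Adjusting to match 0.8 gives s ≈ 29.83.
So α = 0.14·29.83 ≈ 4.18, β = 0.86·29.83 ≈ 25.66.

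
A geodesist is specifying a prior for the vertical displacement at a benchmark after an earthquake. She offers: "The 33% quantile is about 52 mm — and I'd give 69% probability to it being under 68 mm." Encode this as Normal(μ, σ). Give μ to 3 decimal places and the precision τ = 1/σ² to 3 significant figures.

For Normal(μ,σ), the p-quantile is μ + z_p·σ. Here z_{0.33} = -0.4399, z_{0.69} = 0.4959.
So 52 = μ − 0.4399σ and 68 = μ + 0.4959σ.
Subtracting: σ = (68 − 52)/(0.4959 − (-0.4399)) = 17.098.
Then μ = 52 − (-0.4399)·17.098 = 59.522.
Precision τ = 1/σ² = 1/17.1² = 0.00342.

μ = 59.522, τ = 0.00342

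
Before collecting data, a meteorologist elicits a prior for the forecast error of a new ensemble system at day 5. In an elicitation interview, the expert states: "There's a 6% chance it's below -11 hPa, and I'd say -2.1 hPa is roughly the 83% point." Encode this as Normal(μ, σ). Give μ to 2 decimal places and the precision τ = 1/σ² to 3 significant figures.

For Normal(μ,σ), the p-quantile is μ + z_p·σ. Here z_{0.06} = -1.555, z_{0.83} = 0.9542.
So -11 = μ − 1.555σ and -2.1 = μ + 0.9542σ.
Subtracting: σ = (-2.1 − -11)/(0.9542 − (-1.555)) = 3.55.
Then μ = -11 − (-1.555)·3.55 = -5.48.
Precision τ = 1/σ² = 1/3.547² = 0.0795.

μ = -5.48, τ = 0.0795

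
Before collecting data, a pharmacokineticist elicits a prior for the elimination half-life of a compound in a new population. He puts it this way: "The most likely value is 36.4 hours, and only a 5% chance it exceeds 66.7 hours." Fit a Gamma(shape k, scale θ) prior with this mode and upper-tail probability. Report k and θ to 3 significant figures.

k ≈ 8.59, θ ≈ 4.79

Gamma(k,θ) with k>1 has mode (k−1)θ, so θ = 36.4/(k−1).
Need P(X < 66.7) = 0.95 with θ tied to k this way. Start at k = 2, θ = 36.4: P(X<66.7) ≈ 0.547.
Too low — raise k to concentrate. Iterating converges to k ≈ 8.59.
Then θ = 36.4/(8.59−1) ≈ 4.79.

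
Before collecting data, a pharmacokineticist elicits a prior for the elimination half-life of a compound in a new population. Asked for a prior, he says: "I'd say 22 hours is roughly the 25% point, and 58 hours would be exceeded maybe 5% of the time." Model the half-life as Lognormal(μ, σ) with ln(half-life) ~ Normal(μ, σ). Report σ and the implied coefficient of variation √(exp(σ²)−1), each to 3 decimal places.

If T ~ Lognormal(μ,σ) then ln T ~ Normal(μ,σ), so the p-quantile of ln T is μ + z_p·σ.
ln(22) = 3.091 and ln(58) = 4.06; z_{0.25} = -0.6745, z_{0.95} = 1.645.
σ = (4.06 − 3.091)/(1.645 − (-0.6745)) = 0.418.
μ = 3.091 − (-0.6745)·0.418 = 3.373.
CV = √(exp(σ²)−1) = √(exp(0.1747)−1) = 0.437.

σ ≈ 0.418, CV ≈ 0.437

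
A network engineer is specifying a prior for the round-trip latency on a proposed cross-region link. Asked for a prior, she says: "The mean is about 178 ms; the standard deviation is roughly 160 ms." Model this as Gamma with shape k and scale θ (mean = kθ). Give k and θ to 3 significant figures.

For Gamma(k, scale θ): mean = kθ, variance = kθ², so CV = 1/√k.
CV = SD/mean = 160/178 = 0.8989, hence k = 1/CV² = 1.24.
Then θ = mean/k = 178/1.24 = 144.

k ≈ 1.24, θ ≈ 144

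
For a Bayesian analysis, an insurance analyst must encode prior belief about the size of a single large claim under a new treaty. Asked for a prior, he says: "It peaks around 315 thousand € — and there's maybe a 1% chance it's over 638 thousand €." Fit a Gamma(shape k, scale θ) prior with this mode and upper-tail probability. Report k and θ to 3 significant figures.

Gamma(k,θ) with k>1 has mode (k−1)θ, so θ = 315/(k−1).
Need P(X < 638) = 0.99 with θ tied to k this way. Start at k = 2, θ = 315: P(X<638) ≈ 0.601.
Too low — raise k to concentrate. Iterating converges to k ≈ 10.8.
Then θ = 315/(10.8−1) ≈ 32.

k ≈ 10.8, θ ≈ 32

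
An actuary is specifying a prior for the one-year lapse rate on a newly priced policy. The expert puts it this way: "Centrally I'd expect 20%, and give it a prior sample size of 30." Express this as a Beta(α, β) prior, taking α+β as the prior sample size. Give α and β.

α = 6, β = 24

Under the effective-sample-size interpretation, Beta(α, β) has prior mean α/(α+β) and prior sample size α+β.
So α+β = 30 and α/(α+β) = 0.2, giving α = 0.2·30 = 6 and β = 30 − 6 = 24.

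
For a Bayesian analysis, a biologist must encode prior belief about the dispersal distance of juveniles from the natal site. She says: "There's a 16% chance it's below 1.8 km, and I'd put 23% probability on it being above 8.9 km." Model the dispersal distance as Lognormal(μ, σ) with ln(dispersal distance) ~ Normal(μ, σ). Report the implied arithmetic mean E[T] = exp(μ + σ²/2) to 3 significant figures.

If T ~ Lognormal(μ,σ) then ln T ~ Normal(μ,σ), so the p-quantile of ln T is μ + z_p·σ.
ln(1.8) = 0.5878 and ln(8.9) = 2.186; z_{0.16} = -0.9945, z_{0.77} = 0.7388.
σ = (2.186 − 0.5878)/(0.7388 − (-0.9945)) = 0.922.
μ = 0.5878 − (-0.9945)·0.922 = 1.505.
E[T] = exp(μ + σ²/2) = exp(1.505 + 0.4251) = 6.89 km.

E[T] ≈ 6.89 km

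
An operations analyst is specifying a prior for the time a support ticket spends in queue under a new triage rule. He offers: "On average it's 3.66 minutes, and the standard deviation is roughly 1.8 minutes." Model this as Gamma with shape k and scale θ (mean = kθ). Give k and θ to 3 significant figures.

k ≈ 4.13, θ ≈ 0.885

For Gamma(k, scale θ): mean = kθ, variance = kθ², so CV = 1/√k.
CV = SD/mean = 1.8/3.66 = 0.4918, hence k = 1/CV² = 4.13.
Then θ = mean/k = 3.66/4.13 = 0.885.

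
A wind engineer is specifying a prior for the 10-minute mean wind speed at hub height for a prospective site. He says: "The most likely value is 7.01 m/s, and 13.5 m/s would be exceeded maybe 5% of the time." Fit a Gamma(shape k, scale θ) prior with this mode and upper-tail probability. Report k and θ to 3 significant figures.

Gamma(k,θ) with k>1 has mode (k−1)θ, so θ = 7.01/(k−1).
Need P(X < 13.5) = 0.95 with θ tied to k this way. Start at k = 2, θ = 7.01: P(X<13.5) ≈ 0.574.
Too low — raise k to concentrate. Iterating converges to k ≈ 7.47.
Then θ = 7.01/(7.47−1) ≈ 1.08.

k ≈ 7.47, θ ≈ 1.08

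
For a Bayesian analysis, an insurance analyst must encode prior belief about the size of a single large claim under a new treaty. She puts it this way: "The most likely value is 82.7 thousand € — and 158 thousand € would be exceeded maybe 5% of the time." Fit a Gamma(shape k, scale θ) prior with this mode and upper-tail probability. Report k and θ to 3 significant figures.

k ≈ 7.63, θ ≈ 12.5

Gamma(k,θ) with k>1 has mode (k−1)θ, so θ = 82.7/(k−1).
Need P(X < 158) = 0.95 with θ tied to k this way. Start at k = 2, θ = 82.7: P(X<158) ≈ 0.569.
Too low — raise k to concentrate. Iterating converges to k ≈ 7.63.
Then θ = 82.7/(7.63−1) ≈ 12.5.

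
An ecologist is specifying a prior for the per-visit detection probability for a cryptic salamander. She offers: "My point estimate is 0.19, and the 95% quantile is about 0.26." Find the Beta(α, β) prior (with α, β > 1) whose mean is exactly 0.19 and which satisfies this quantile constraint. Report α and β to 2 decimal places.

α ≈ 17.77, β ≈ 75.74

With mean 0.19 fixed, write α = 0.19s, β = 0.81s where s = α+β.
Need P(θ < 0.26) = 0.95 under Beta(0.19s, 0.81s). Normal approximation: (q−m)/√(m(1−m)/s) ≈ z_{0.95} = 1.64, so s ≈ 0.19·0.81·(1.64)²/(0.26−0.19)² = 85.0.
At s = 85.0: P(θ<0.26) ≈ 0.942. Adjusting to match 0.95 gives s ≈ 93.51.
So α = 0.19·93.51 ≈ 17.77, β = 0.81·93.51 ≈ 75.74.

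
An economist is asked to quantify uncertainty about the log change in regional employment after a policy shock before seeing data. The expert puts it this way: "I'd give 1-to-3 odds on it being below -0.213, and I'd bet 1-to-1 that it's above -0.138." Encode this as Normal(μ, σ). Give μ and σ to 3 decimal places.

The p-quantile of Normal(μ,σ) is μ + z_p·σ, with z_{0.25} = -0.6745 and z_{0.5} = 0.
Eliminate σ: μ = (z₂·x₁ − z₁·x₂)/(z₂ − z₁) = (0·-0.213 − (-0.6745)·-0.138)/0.6745 = -0.138.
Then σ = (x₂ − x₁)/(z₂ − z₁) = (-0.138 − -0.213)/0.6745 = 0.111.

μ = -0.138, σ = 0.111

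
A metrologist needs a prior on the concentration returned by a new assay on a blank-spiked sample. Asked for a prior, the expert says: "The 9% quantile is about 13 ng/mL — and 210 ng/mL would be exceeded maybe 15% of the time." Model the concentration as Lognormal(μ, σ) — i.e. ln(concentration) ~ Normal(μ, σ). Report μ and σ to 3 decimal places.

μ ≈ 4.134, σ ≈ 1.170

If T ~ Lognormal(μ,σ) then ln T ~ Normal(μ,σ), so the p-quantile of ln T is μ + z_p·σ.
ln(13) = 2.565 and ln(210) = 5.347; z_{0.09} = -1.341, z_{0.85} = 1.036.
σ = (5.347 − 2.565)/(1.036 − (-1.341)) = 1.170.
μ = 2.565 − (-1.341)·1.170 = 4.134.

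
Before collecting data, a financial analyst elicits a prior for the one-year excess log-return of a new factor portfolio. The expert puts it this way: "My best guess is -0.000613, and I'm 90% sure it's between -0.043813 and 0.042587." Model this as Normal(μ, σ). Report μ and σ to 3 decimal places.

μ = -0.001, σ = 0.026

A symmetric 90% interval runs μ ± z·σ with z = 1.645.
Half-width = 0.0432, so σ = 0.0432/1.645 = 0.026.
μ is the stated best guess, -0.001.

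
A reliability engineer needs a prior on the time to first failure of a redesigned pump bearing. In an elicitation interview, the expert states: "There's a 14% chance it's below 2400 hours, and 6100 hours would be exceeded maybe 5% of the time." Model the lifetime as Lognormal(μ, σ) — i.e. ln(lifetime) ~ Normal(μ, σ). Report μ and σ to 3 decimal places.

If T ~ Lognormal(μ,σ) then ln T ~ Normal(μ,σ), so the p-quantile of ln T is μ + z_p·σ.
ln(2400) = 7.783 and ln(6100) = 8.716; z_{0.14} = -1.08, z_{0.95} = 1.645.
σ = (8.716 − 7.783)/(1.645 − (-1.08)) = 0.342.
μ = 7.783 − (-1.08)·0.342 = 8.153.

μ ≈ 8.153, σ ≈ 0.342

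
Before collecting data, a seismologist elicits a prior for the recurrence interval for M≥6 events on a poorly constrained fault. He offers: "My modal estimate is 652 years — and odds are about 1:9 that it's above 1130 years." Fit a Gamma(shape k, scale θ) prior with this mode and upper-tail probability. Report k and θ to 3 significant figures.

Gamma(k,θ) with k>1 has mode (k−1)θ, so θ = 652/(k−1).
Need P(X < 1130) = 0.9 with θ tied to k this way. Start at k = 2, θ = 652: P(X<1130) ≈ 0.517.
Too low — raise k to concentrate. Iterating converges to k ≈ 7.27.
Then θ = 652/(7.27−1) ≈ 104.

k ≈ 7.27, θ ≈ 104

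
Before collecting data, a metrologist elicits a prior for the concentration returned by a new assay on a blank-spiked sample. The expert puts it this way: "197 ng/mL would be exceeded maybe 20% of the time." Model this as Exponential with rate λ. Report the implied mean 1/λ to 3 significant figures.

mean ≈ 122 ng/mL

P(T > 197.0) = e^(−λ·197.0) = 0.2, so λ = −ln(0.2)/197.0 = 0.00817.
Mean = 1/λ = 122 ng/mL.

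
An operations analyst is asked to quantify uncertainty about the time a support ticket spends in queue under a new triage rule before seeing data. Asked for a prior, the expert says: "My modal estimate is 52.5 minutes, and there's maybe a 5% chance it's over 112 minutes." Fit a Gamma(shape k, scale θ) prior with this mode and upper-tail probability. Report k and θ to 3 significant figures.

Gamma(k,θ) with k>1 has mode (k−1)θ, so θ = 52.5/(k−1).
Need P(X < 112) = 0.95 with θ tied to k this way. Start at k = 2, θ = 52.5: P(X<112) ≈ 0.629.
Too low — raise k to concentrate. Iterating converges to k ≈ 5.8.
Then θ = 52.5/(5.8−1) ≈ 10.9.

k ≈ 5.8, θ ≈ 10.9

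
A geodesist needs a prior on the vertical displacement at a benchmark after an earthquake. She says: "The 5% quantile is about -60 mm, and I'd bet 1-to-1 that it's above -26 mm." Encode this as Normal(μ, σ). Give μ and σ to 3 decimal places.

For Normal(μ,σ), the p-quantile is μ + z_p·σ. Here z_{0.05} = -1.645, z_{0.5} = 0.
So -60 = μ − 1.645σ and -26 = μ + 0σ.
Subtracting: σ = (-26 − -60)/(0 − (-1.645)) = 20.671.
Then μ = -60 − (-1.645)·20.671 = -26.000.

μ = -26.000, σ = 20.671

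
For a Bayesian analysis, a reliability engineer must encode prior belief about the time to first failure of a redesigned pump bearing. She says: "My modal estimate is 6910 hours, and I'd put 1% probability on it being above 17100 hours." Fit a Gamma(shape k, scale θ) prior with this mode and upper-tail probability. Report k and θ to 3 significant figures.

k ≈ 6.73, θ ≈ 1210

Gamma(k,θ) with k>1 has mode (k−1)θ, so θ = 6910/(k−1).
Need P(X < 17100) = 0.99 with θ tied to k this way. Start at k = 2, θ = 6910: P(X<17100) ≈ 0.707.
Too low — raise k to concentrate. Iterating converges to k ≈ 6.73.
Then θ = 6910/(6.73−1) ≈ 1210.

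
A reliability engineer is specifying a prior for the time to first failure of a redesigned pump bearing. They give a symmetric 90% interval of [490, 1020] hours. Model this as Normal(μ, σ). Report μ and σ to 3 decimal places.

A symmetric 90% interval runs μ ± z·σ with z = 1.645.
Half-width = 265, so σ = 265/1.645 = 161.109.
μ is the interval midpoint, 755.000.

μ = 755.000, σ = 161.109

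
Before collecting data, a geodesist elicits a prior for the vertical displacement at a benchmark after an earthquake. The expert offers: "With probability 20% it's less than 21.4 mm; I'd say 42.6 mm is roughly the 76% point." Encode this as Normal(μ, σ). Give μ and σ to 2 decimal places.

μ = 32.93, σ = 13.70

For Normal(μ,σ), the p-quantile is μ + z_p·σ. Here z_{0.2} = -0.8416, z_{0.76} = 0.7063.
So 21.4 = μ − 0.8416σ and 42.6 = μ + 0.7063σ.
Subtracting: σ = (42.6 − 21.4)/(0.7063 − (-0.8416)) = 13.70.
Then μ = 21.4 − (-0.8416)·13.70 = 32.93.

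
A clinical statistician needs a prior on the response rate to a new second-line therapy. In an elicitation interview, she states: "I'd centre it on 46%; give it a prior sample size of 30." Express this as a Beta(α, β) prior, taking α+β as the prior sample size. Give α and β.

Under the effective-sample-size interpretation, Beta(α, β) has prior mean α/(α+β) and prior sample size α+β.
So α+β = 30 and α/(α+β) = 0.46, giving α = 0.46·30 = 13.8 and β = 30 − 13.8 = 16.2.

α = 13.8, β = 16.2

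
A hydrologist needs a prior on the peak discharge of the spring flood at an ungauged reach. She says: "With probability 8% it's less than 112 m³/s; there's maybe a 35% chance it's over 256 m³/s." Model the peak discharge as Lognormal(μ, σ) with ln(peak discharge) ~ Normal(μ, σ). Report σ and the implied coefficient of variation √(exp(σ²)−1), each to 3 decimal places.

If T ~ Lognormal(μ,σ) then ln T ~ Normal(μ,σ), so the p-quantile of ln T is μ + z_p·σ.
ln(112) = 4.718 and ln(256) = 5.545; z_{0.08} = -1.405, z_{0.65} = 0.3853.
σ = (5.545 − 4.718)/(0.3853 − (-1.405)) = 0.462.
μ = 4.718 − (-1.405)·0.462 = 5.367.
CV = √(exp(σ²)−1) = √(exp(0.2132)−1) = 0.487.

σ ≈ 0.462, CV ≈ 0.487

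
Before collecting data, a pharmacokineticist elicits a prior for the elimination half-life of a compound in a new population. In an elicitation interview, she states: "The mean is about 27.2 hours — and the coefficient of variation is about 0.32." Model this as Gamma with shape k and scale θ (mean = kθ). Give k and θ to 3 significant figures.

For Gamma(k, scale θ): mean = kθ, variance = kθ², so CV = 1/√k.
CV = 0.32, hence k = 1/CV² = 9.77.
Then θ = mean/k = 27.2/9.77 = 2.79.

k ≈ 9.77, θ ≈ 2.79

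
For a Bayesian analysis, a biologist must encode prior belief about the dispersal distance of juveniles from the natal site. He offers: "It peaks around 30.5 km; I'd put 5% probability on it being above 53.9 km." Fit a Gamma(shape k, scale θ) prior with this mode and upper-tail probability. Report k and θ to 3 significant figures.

k ≈ 9.6, θ ≈ 3.55

Gamma(k,θ) with k>1 has mode (k−1)θ, so θ = 30.5/(k−1).
Need P(X < 53.9) = 0.95 with θ tied to k this way. Start at k = 2, θ = 30.5: P(X<53.9) ≈ 0.527.
Too low — raise k to concentrate. Iterating converges to k ≈ 9.6.
Then θ = 30.5/(9.6−1) ≈ 3.55.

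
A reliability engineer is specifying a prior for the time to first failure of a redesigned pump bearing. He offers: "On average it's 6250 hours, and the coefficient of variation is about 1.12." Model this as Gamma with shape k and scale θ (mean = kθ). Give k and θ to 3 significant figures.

For Gamma(k, scale θ): mean = kθ, variance = kθ², so CV = 1/√k.
CV = 1.12, hence k = 1/CV² = 0.797.
Then θ = mean/k = 6250/0.797 = 7840.

k ≈ 0.797, θ ≈ 7840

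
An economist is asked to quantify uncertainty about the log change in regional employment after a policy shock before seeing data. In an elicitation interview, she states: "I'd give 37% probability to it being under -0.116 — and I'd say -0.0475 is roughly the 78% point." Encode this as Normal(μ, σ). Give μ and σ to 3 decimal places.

The p-quantile of Normal(μ,σ) is μ + z_p·σ, with z_{0.37} = -0.3319 and z_{0.78} = 0.7722.
Eliminate σ: μ = (z₂·x₁ − z₁·x₂)/(z₂ − z₁) = (0.7722·-0.116 − (-0.3319)·-0.0475)/1.104 = -0.095.
Then σ = (x₂ − x₁)/(z₂ − z₁) = (-0.0475 − -0.116)/1.104 = 0.062.

μ = -0.095, σ = 0.062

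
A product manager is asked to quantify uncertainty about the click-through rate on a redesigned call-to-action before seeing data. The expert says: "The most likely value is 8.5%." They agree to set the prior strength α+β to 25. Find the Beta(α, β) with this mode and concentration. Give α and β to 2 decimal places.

For α,β > 1 the Beta mode is (α−1)/(α+β−2). With α+β = 25, the mode is (α−1)/23.
Set (α−1)/23 = 0.085 → α = 1 + 0.085·23 = 2.96.
β = 25 − α = 22.05.

α = 2.96, β = 22.05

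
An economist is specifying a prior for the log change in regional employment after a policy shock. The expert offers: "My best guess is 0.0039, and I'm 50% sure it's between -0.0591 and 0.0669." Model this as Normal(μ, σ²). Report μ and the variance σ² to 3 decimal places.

μ = 0.004, σ² = 0.009

A symmetric 50% interval runs μ ± z·σ with z = 0.6745.
Half-width = 0.063, so σ = 0.063/0.6745 = 0.0934 and σ² = 0.009.
μ is the stated best guess, 0.004.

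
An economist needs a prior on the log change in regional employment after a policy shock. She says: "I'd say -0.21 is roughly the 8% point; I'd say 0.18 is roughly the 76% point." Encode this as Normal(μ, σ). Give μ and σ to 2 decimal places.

For Normal(μ,σ), the p-quantile is μ + z_p·σ. Here z_{0.08} = -1.405, z_{0.76} = 0.7063.
So -0.21 = μ − 1.405σ and 0.18 = μ + 0.7063σ.
Subtracting: σ = (0.18 − -0.21)/(0.7063 − (-1.405)) = 0.18.
Then μ = -0.21 − (-1.405)·0.18 = 0.05.

μ = 0.05, σ = 0.18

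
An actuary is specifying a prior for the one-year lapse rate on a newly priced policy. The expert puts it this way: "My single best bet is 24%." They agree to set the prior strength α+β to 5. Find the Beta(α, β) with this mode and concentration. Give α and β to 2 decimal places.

For α,β > 1 the Beta mode is (α−1)/(α+β−2). With α+β = 5, the mode is (α−1)/3.
Set (α−1)/3 = 0.24 → α = 1 + 0.24·3 = 1.72.
β = 5 − α = 3.28.

α = 1.72, β = 3.28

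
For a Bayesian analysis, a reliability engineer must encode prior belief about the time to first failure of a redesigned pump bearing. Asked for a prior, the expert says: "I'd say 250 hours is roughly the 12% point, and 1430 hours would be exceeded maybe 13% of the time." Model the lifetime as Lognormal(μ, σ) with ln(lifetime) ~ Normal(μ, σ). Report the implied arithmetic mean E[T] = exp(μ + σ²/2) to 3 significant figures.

If T ~ Lognormal(μ,σ) then ln T ~ Normal(μ,σ), so the p-quantile of ln T is μ + z_p·σ.
ln(250) = 5.521 and ln(1430) = 7.265; z_{0.12} = -1.175, z_{0.87} = 1.126.
σ = (7.265 − 5.521)/(1.126 − (-1.175)) = 0.758.
μ = 5.521 − (-1.175)·0.758 = 6.412.
E[T] = exp(μ + σ²/2) = exp(6.412 + 0.2871) = 812 hours.

E[T] ≈ 812 hours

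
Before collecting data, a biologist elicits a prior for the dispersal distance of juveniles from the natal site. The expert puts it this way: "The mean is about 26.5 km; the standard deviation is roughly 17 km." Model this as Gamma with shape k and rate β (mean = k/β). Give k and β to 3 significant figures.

For Gamma(k, rate β): mean = k/β, variance = k/β², so CV = 1/√k.
CV = SD/mean = 17/26.5 = 0.6415, hence k = 1/CV² = 2.43.
Then β = k/mean = 2.43/26.5 = 0.0917.

k ≈ 2.43, β ≈ 0.0917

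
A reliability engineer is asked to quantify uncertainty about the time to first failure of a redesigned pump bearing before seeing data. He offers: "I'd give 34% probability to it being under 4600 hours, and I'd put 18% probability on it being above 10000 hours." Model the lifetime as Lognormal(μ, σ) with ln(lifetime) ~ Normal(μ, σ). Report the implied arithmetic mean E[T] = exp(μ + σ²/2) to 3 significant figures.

E[T] ≈ 6950 hours

If T ~ Lognormal(μ,σ) then ln T ~ Normal(μ,σ), so the p-quantile of ln T is μ + z_p·σ.
ln(4600) = 8.434 and ln(10000) = 9.21; z_{0.34} = -0.4125, z_{0.82} = 0.9154.
σ = (9.21 − 8.434)/(0.9154 − (-0.4125)) = 0.585.
μ = 8.434 − (-0.4125)·0.585 = 8.675.
E[T] = exp(μ + σ²/2) = exp(8.675 + 0.1710) = 6950 hours.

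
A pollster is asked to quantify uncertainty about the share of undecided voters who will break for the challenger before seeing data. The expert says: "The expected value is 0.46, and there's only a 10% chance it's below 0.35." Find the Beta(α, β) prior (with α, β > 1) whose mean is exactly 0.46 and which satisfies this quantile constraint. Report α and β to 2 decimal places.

With mean 0.46 fixed, write α = 0.46s, β = 0.54s where s = α+β.
Need P(θ < 0.35) = 0.1 under Beta(0.46s, 0.54s). Normal approximation: (q−m)/√(m(1−m)/s) ≈ z_{0.1} = -1.28, so s ≈ 0.46·0.54·(-1.28)²/(0.35−0.46)² = 33.7.
At s = 33.7: P(θ<0.35) ≈ 0.098. Adjusting to match 0.1 gives s ≈ 33.05.
So α = 0.46·33.05 ≈ 15.20, β = 0.54·33.05 ≈ 17.84.

α ≈ 15.20, β ≈ 17.84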